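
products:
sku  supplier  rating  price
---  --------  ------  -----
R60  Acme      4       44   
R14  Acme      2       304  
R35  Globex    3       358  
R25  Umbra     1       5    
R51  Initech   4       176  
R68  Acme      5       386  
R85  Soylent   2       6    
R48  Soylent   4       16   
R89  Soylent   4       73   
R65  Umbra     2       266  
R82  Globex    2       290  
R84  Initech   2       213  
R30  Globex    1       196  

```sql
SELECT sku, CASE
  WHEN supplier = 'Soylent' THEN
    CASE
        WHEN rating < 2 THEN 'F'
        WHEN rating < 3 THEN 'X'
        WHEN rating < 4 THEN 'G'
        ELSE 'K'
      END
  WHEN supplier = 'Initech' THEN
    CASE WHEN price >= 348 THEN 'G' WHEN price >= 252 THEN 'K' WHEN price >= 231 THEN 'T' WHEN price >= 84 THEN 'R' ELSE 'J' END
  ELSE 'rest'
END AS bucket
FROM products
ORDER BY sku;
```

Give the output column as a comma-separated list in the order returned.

sku=R14: supplier='Acme' → outer ELSE → rest
sku=R25: supplier='Umbra' → outer ELSE → rest
sku=R30: supplier='Globex' → outer ELSE → rest
sku=R35: supplier='Globex' → outer ELSE → rest
sku=R48: supplier='Soylent' → inner[ELSE] → K
sku=R51: supplier='Initech' → inner[price >= 84] → R
sku=R60: supplier='Acme' → outer ELSE → rest
sku=R65: supplier='Umbra' → outer ELSE → rest
sku=R68: supplier='Acme' → outer ELSE → rest
sku=R82: supplier='Globex' → outer ELSE → rest
sku=R84: supplier='Initech' → inner[price >= 84] → R
sku=R85: supplier='Soylent' → inner[rating < 3] → X
sku=R89: supplier='Soylent' → inner[ELSE] → K

rest, rest, rest, rest, K, R, rest, rest, rest, rest, R, X, K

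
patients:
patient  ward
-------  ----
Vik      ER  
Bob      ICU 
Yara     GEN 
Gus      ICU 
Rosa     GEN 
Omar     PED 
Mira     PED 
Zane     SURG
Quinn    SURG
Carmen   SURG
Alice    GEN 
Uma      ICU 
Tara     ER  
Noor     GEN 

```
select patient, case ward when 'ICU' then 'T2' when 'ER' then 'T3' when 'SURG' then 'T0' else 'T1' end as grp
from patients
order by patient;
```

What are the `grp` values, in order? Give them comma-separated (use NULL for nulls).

patient=Alice: ELSE → T1
patient=Bob: ward='ICU' → T2
patient=Carmen: ward='SURG' → T0
patient=Gus: ward='ICU' → T2
patient=Mira: ELSE → T1
patient=Noor: ELSE → T1
patient=Omar: ELSE → T1
patient=Quinn: ward='SURG' → T0
patient=Rosa: ELSE → T1
patient=Tara: ward='ER' → T3
patient=Uma: ward='ICU' → T2
patient=Vik: ward='ER' → T3
patient=Yara: ELSE → T1
patient=Zane: ward='SURG' → T0

T1, T2, T0, T2, T1, T1, T1, T0, T1, T3, T2, T3, T1, T0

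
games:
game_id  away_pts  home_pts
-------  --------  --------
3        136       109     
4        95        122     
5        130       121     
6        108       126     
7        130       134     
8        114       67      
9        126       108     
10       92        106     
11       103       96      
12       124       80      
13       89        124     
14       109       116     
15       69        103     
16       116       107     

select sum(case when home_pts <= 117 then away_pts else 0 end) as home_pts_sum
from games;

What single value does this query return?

game_id=3: ✓ → 136
game_id=4: ✗
game_id=5: ✗
game_id=6: ✗
game_id=7: ✗
game_id=8: ✓ → 114
game_id=9: ✓ → 126
game_id=10: ✓ → 92
game_id=11: ✓ → 103
game_id=12: ✓ → 124
game_id=13: ✗
game_id=14: ✓ → 109
game_id=15: ✓ → 69
game_id=16: ✓ → 116
home_pts_sum = 136 + 114 + 126 + 92 + 103 + 124 + 109 + 69 + 116 = 989

989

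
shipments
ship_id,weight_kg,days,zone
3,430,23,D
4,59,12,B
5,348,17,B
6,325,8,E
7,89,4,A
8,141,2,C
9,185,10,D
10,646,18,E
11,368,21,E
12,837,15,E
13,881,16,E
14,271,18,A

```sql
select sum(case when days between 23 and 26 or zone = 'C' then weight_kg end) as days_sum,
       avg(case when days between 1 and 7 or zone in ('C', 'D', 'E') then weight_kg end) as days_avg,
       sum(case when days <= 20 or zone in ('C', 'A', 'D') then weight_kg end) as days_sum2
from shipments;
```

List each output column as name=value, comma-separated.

[days_sum: days between 23 and 26 or zone = 'C']
ship_id=3: ✓ → 430
ship_id=4: ✗
ship_id=5: ✗
ship_id=6: ✗
ship_id=7: ✗
ship_id=8: ✓ → 141
ship_id=9: ✗
ship_id=10: ✗
ship_id=11: ✗
ship_id=12: ✗
ship_id=13: ✗
ship_id=14: ✗
days_sum = 430 + 141 = 571
—
[days_avg: days between 1 and 7 or zone in ('C', 'D', 'E')]
ship_id=3: ✓ → 430
ship_id=4: ✗
ship_id=5: ✗
ship_id=6: ✓ → 325
ship_id=7: ✓ → 89
ship_id=8: ✓ → 141
ship_id=9: ✓ → 185
ship_id=10: ✓ → 646
ship_id=11: ✓ → 368
ship_id=12: ✓ → 837
ship_id=13: ✓ → 881
ship_id=14: ✗
days_avg = (430 + 325 + 89 + 141 + 185 + 646 + 368 + 837 + 881) / 9 = 433.5555555556
—
[days_sum2: days <= 20 or zone in ('C', 'A', 'D')]
ship_id=3: ✓ → 430
ship_id=4: ✓ → 59
ship_id=5: ✓ → 348
ship_id=6: ✓ → 325
ship_id=7: ✓ → 89
ship_id=8: ✓ → 141
ship_id=9: ✓ → 185
ship_id=10: ✓ → 646
ship_id=11: ✗
ship_id=12: ✓ → 837
ship_id=13: ✓ → 881
ship_id=14: ✓ → 271
days_sum2 = 430 + 59 + 348 + 325 + 89 + 141 + 185 + 646 + 837 + 881 + 271 = 4212

days_sum=571, days_avg=433.5555555556, days_sum2=4212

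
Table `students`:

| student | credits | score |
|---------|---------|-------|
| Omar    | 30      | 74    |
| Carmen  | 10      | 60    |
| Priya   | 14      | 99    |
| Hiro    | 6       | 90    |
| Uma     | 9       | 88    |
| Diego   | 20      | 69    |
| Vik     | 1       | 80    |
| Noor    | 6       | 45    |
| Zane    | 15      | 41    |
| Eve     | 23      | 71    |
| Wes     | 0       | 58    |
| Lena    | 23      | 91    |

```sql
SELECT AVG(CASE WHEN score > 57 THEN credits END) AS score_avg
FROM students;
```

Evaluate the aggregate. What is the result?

student=Omar: ✓ → 30
student=Carmen: ✓ → 10
student=Priya: ✓ → 14
student=Hiro: ✓ → 6
student=Uma: ✓ → 9
student=Diego: ✓ → 20
student=Vik: ✓ → 1
student=Noor: ✗
student=Zane: ✗
student=Eve: ✓ → 23
student=Wes: ✓ → 0
student=Lena: ✓ → 23
score_avg = (30 + 10 + 14 + 6 + 9 + 20 + 1 + 23 + 0 + 23) / 10 = 13.6

13.6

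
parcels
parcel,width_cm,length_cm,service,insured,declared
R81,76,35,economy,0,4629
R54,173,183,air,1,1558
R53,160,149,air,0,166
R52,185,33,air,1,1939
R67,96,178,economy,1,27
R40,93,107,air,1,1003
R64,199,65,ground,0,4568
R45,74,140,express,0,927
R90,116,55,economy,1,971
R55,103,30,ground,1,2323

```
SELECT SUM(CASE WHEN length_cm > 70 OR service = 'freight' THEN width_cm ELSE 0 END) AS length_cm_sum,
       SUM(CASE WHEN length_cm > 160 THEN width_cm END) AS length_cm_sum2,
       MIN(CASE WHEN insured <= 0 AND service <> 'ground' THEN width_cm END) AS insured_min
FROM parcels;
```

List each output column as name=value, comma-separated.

[length_cm_sum: length_cm > 70 OR service = 'freight']
parcel=R81: ✗
parcel=R54: ✓ → 173
parcel=R53: ✓ → 160
parcel=R52: ✗
parcel=R67: ✓ → 96
parcel=R40: ✓ → 93
parcel=R64: ✗
parcel=R45: ✓ → 74
parcel=R90: ✗
parcel=R55: ✗
length_cm_sum = 173 + 160 + 96 + 93 + 74 = 596
—
[length_cm_sum2: length_cm > 160]
parcel=R81: ✗
parcel=R54: ✓ → 173
parcel=R53: ✗
parcel=R52: ✗
parcel=R67: ✓ → 96
parcel=R40: ✗
parcel=R64: ✗
parcel=R45: ✗
parcel=R90: ✗
parcel=R55: ✗
length_cm_sum2 = 173 + 96 = 269
—
[insured_min: insured <= 0 AND service <> 'ground']
parcel=R81: ✓ → 76
parcel=R54: ✗
parcel=R53: ✓ → 160
parcel=R52: ✗
parcel=R67: ✗
parcel=R40: ✗
parcel=R64: ✗
parcel=R45: ✓ → 74
parcel=R90: ✗
parcel=R55: ✗
insured_min = MIN(76, 160, 74) = 74

length_cm_sum=596, length_cm_sum2=269, insured_min=74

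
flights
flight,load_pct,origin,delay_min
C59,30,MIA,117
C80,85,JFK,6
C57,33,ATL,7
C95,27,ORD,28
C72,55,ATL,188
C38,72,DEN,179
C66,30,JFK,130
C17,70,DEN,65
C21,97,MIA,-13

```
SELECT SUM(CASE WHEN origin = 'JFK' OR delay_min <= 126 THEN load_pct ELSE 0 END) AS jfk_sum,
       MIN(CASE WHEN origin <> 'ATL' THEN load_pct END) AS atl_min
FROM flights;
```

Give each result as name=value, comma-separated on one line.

[jfk_sum: origin = 'JFK' OR delay_min <= 126]
flight=C59: ✓ → 30
flight=C80: ✓ → 85
flight=C57: ✓ → 33
flight=C95: ✓ → 27
flight=C72: ✗
flight=C38: ✗
flight=C66: ✓ → 30
flight=C17: ✓ → 70
flight=C21: ✓ → 97
jfk_sum = 30 + 85 + 33 + 27 + 30 + 70 + 97 = 372
—
[atl_min: origin <> 'ATL']
flight=C59: ✓ → 30
flight=C80: ✓ → 85
flight=C57: ✗
flight=C95: ✓ → 27
flight=C72: ✗
flight=C38: ✓ → 72
flight=C66: ✓ → 30
flight=C17: ✓ → 70
flight=C21: ✓ → 97
atl_min = MIN(30, 85, 27, 72, 30, 70, 97) = 27

jfk_sum=372, atl_min=27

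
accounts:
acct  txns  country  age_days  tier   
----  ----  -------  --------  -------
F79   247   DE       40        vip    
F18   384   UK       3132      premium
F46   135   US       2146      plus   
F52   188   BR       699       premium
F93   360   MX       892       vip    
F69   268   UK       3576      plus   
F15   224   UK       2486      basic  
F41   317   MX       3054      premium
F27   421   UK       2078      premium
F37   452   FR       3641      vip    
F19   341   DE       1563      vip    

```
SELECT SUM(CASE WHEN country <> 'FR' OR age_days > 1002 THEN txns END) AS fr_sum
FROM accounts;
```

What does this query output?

3337

acct=F79: ✓ → 247
acct=F18: ✓ → 384
acct=F46: ✓ → 135
acct=F52: ✓ → 188
acct=F93: ✓ → 360
acct=F69: ✓ → 268
acct=F15: ✓ → 224
acct=F41: ✓ → 317
acct=F27: ✓ → 421
acct=F37: ✓ → 452
acct=F19: ✓ → 341
fr_sum = 247 + 384 + 135 + 188 + 360 + 268 + 224 + 317 + 421 + 452 + 341 = 3337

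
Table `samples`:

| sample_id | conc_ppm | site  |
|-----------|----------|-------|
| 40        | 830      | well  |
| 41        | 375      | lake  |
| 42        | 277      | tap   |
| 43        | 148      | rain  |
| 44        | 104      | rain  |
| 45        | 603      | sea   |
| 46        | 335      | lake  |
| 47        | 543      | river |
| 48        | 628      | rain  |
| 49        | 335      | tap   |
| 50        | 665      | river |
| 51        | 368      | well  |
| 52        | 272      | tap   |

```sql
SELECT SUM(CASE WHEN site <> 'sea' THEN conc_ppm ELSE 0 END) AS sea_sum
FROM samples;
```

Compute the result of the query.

sample_id=40: ✓ → 830
sample_id=41: ✓ → 375
sample_id=42: ✓ → 277
sample_id=43: ✓ → 148
sample_id=44: ✓ → 104
sample_id=45: ✗
sample_id=46: ✓ → 335
sample_id=47: ✓ → 543
sample_id=48: ✓ → 628
sample_id=49: ✓ → 335
sample_id=50: ✓ → 665
sample_id=51: ✓ → 368
sample_id=52: ✓ → 272
sea_sum = 830 + 375 + 277 + 148 + 104 + 335 + 543 + 628 + 335 + 665 + 368 + 272 = 4880

4880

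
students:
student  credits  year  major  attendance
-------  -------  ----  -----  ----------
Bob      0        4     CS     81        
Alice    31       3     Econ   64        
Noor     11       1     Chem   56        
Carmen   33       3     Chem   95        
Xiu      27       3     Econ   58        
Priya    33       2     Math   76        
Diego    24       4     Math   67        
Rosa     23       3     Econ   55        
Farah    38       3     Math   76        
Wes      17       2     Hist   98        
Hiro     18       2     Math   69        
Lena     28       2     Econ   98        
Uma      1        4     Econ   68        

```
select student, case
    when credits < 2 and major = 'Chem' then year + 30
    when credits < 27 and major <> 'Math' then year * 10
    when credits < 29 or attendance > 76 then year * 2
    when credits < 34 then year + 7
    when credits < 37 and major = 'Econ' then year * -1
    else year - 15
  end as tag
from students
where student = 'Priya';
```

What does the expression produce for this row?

student = Priya: credits=33, year=2, major=Math, attendance=76.
credits < 2 and major = 'Chem' → false
credits < 27 and major <> 'Math' → false
credits < 29 or attendance > 76 → false
credits < 34 → true → 9

9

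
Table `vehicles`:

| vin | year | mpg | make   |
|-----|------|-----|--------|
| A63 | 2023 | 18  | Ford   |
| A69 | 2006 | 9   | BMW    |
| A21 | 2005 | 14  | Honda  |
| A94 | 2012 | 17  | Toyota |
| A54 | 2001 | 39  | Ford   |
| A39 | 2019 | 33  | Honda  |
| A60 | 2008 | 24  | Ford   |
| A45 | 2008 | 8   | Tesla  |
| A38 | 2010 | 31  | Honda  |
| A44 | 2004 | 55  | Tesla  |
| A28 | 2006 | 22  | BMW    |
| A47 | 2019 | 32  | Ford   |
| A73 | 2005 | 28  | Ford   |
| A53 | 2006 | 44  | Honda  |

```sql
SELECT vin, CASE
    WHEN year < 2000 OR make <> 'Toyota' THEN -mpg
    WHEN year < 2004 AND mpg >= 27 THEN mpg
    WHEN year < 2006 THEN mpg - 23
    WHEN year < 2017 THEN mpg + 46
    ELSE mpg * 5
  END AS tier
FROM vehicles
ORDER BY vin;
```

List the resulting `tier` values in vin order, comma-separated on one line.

vin=A21: year < 2000 OR make <> 'Toyota' → -14
vin=A28: year < 2000 OR make <> 'Toyota' → -22
vin=A38: year < 2000 OR make <> 'Toyota' → -31
vin=A39: year < 2000 OR make <> 'Toyota' → -33
vin=A44: year < 2000 OR make <> 'Toyota' → -55
vin=A45: year < 2000 OR make <> 'Toyota' → -8
vin=A47: year < 2000 OR make <> 'Toyota' → -32
vin=A53: year < 2000 OR make <> 'Toyota' → -44
vin=A54: year < 2000 OR make <> 'Toyota' → -39
vin=A60: year < 2000 OR make <> 'Toyota' → -24
vin=A63: year < 2000 OR make <> 'Toyota' → -18
vin=A69: year < 2000 OR make <> 'Toyota' → -9
vin=A73: year < 2000 OR make <> 'Toyota' → -28
vin=A94: year < 2017 → 63

-14, -22, -31, -33, -55, -8, -32, -44, -39, -24, -18, -9, -28, 63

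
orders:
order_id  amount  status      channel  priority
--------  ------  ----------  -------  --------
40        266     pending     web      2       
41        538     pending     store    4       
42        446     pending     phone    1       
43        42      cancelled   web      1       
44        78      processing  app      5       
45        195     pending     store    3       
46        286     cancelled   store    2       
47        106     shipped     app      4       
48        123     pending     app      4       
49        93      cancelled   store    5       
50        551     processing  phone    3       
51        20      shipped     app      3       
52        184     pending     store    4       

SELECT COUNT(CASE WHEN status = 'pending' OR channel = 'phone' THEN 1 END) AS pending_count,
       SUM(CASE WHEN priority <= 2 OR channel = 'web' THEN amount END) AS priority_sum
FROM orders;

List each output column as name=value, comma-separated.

[pending_count: status = 'pending' OR channel = 'phone']
order_id=40: ✓ → 1
order_id=41: ✓ → 1
order_id=42: ✓ → 1
order_id=43: ✗
order_id=44: ✗
order_id=45: ✓ → 1
order_id=46: ✗
order_id=47: ✗
order_id=48: ✓ → 1
order_id=49: ✗
order_id=50: ✓ → 1
order_id=51: ✗
order_id=52: ✓ → 1
pending_count = COUNT(1, 1, 1, 1, 1, 1, 1) = 7
—
[priority_sum: priority <= 2 OR channel = 'web']
order_id=40: ✓ → 266
order_id=41: ✗
order_id=42: ✓ → 446
order_id=43: ✓ → 42
order_id=44: ✗
order_id=45: ✗
order_id=46: ✓ → 286
order_id=47: ✗
order_id=48: ✗
order_id=49: ✗
order_id=50: ✗
order_id=51: ✗
order_id=52: ✗
priority_sum = 266 + 446 + 42 + 286 = 1040

pending_count=7, priority_sum=1040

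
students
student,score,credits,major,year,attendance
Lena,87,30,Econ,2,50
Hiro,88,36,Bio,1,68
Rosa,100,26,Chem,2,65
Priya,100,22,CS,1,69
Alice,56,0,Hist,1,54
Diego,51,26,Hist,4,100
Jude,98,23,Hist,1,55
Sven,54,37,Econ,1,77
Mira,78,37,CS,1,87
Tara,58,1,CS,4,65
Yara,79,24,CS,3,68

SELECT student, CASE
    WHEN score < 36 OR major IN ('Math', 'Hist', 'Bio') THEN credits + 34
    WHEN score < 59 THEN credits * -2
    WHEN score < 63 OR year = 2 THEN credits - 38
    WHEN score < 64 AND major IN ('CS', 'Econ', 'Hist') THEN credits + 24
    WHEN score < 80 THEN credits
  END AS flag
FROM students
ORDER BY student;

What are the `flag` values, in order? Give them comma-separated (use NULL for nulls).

34, 60, 70, 57, -8, 37, NULL, -12, -74, -2, 24

student=Alice: score < 36 OR major IN ('Math', 'Hist', 'Bio') → 34
student=Diego: score < 36 OR major IN ('Math', 'Hist', 'Bio') → 60
student=Hiro: score < 36 OR major IN ('Math', 'Hist', 'Bio') → 70
student=Jude: score < 36 OR major IN ('Math', 'Hist', 'Bio') → 57
student=Lena: score < 63 OR year = 2 → -8
student=Mira: score < 80 → 37
student=Priya: (no match → NULL) → NULL
student=Rosa: score < 63 OR year = 2 → -12
student=Sven: score < 59 → -74
student=Tara: score < 59 → -2
student=Yara: score < 80 → 24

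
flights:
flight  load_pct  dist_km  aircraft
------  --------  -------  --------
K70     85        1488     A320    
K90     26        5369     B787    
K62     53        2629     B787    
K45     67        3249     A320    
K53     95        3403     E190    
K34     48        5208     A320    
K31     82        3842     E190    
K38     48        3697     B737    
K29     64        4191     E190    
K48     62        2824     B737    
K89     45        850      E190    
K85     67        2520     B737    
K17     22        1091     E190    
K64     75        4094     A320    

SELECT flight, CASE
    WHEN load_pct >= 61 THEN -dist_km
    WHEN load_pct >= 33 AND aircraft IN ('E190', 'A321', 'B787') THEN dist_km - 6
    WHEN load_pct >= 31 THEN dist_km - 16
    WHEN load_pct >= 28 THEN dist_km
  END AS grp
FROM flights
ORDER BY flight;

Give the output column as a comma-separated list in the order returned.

flight=K17: (no match → NULL) → NULL
flight=K29: load_pct >= 61 → -4191
flight=K31: load_pct >= 61 → -3842
flight=K34: load_pct >= 31 → 5192
flight=K38: load_pct >= 31 → 3681
flight=K45: load_pct >= 61 → -3249
flight=K48: load_pct >= 61 → -2824
flight=K53: load_pct >= 61 → -3403
flight=K62: load_pct >= 33 AND aircraft IN ('E190', 'A321', 'B787') → 2623
flight=K64: load_pct >= 61 → -4094
flight=K70: load_pct >= 61 → -1488
flight=K85: load_pct >= 61 → -2520
flight=K89: load_pct >= 33 AND aircraft IN ('E190', 'A321', 'B787') → 844
flight=K90: (no match → NULL) → NULL

NULL, -4191, -3842, 5192, 3681, -3249, -2824, -3403, 2623, -4094, -1488, -2520, 844, NULL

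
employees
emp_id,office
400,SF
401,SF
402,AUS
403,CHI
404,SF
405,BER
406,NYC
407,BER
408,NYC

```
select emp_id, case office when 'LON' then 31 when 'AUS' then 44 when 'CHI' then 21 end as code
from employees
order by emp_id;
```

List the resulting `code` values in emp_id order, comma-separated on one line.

emp_id=400: (no match → NULL) → NULL
emp_id=401: (no match → NULL) → NULL
emp_id=402: office='AUS' → 44
emp_id=403: office='CHI' → 21
emp_id=404: (no match → NULL) → NULL
emp_id=405: (no match → NULL) → NULL
emp_id=406: (no match → NULL) → NULL
emp_id=407: (no match → NULL) → NULL
emp_id=408: (no match → NULL) → NULL

NULL, NULL, 44, 21, NULL, NULL, NULL, NULL, NULL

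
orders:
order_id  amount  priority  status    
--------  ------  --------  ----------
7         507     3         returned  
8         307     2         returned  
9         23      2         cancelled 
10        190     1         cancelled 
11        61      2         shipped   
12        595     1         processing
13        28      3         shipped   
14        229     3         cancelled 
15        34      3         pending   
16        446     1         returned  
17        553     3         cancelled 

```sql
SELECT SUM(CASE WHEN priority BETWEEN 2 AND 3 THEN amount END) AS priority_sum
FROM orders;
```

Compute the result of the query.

1742

order_id=7: ✓ → 507
order_id=8: ✓ → 307
order_id=9: ✓ → 23
order_id=10: ✗
order_id=11: ✓ → 61
order_id=12: ✗
order_id=13: ✓ → 28
order_id=14: ✓ → 229
order_id=15: ✓ → 34
order_id=16: ✗
order_id=17: ✓ → 553
priority_sum = 507 + 307 + 23 + 61 + 28 + 229 + 34 + 553 = 1742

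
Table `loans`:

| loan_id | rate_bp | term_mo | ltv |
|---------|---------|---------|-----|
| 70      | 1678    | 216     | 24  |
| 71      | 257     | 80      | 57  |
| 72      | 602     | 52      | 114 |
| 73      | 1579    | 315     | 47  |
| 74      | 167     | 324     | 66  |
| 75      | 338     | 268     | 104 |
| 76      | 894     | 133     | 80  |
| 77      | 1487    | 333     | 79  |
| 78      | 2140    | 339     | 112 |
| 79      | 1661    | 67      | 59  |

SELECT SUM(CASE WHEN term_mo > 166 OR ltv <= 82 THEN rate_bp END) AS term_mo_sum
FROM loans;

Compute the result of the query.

10201

loan_id=70: ✓ → 1678
loan_id=71: ✓ → 257
loan_id=72: ✗
loan_id=73: ✓ → 1579
loan_id=74: ✓ → 167
loan_id=75: ✓ → 338
loan_id=76: ✓ → 894
loan_id=77: ✓ → 1487
loan_id=78: ✓ → 2140
loan_id=79: ✓ → 1661
term_mo_sum = 1678 + 257 + 1579 + 167 + 338 + 894 + 1487 + 2140 + 1661 = 10201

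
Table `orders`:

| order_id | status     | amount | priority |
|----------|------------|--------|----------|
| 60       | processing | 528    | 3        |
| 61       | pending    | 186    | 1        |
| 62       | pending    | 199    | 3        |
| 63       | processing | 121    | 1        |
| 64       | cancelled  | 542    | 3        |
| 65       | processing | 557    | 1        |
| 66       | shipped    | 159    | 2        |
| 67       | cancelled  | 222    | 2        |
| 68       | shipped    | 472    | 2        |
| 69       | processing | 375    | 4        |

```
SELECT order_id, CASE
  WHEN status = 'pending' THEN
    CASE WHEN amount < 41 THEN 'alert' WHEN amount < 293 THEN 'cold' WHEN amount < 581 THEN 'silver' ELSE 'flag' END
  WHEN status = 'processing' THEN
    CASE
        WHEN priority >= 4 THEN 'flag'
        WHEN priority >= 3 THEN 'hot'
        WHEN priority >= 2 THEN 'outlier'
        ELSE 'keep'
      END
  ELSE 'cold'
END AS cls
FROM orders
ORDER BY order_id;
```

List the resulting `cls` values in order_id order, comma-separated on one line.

hot, cold, cold, keep, cold, keep, cold, cold, cold, flag

order_id=60: status='processing' → inner[priority >= 3] → hot
order_id=61: status='pending' → inner[amount < 293] → cold
order_id=62: status='pending' → inner[amount < 293] → cold
order_id=63: status='processing' → inner[ELSE] → keep
order_id=64: status='cancelled' → outer ELSE → cold
order_id=65: status='processing' → inner[ELSE] → keep
order_id=66: status='shipped' → outer ELSE → cold
order_id=67: status='cancelled' → outer ELSE → cold
order_id=68: status='shipped' → outer ELSE → cold
order_id=69: status='processing' → inner[priority >= 4] → flag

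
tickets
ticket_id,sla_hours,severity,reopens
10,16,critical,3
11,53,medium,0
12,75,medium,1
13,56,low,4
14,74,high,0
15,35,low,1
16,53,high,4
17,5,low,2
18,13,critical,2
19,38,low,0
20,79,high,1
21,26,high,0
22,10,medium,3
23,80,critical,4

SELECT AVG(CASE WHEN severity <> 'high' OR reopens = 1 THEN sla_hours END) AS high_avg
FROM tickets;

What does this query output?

41.8181818182

ticket_id=10: ✓ → 16
ticket_id=11: ✓ → 53
ticket_id=12: ✓ → 75
ticket_id=13: ✓ → 56
ticket_id=14: ✗
ticket_id=15: ✓ → 35
ticket_id=16: ✗
ticket_id=17: ✓ → 5
ticket_id=18: ✓ → 13
ticket_id=19: ✓ → 38
ticket_id=20: ✓ → 79
ticket_id=21: ✗
ticket_id=22: ✓ → 10
ticket_id=23: ✓ → 80
high_avg = (16 + 53 + 75 + 56 + 35 + 5 + 13 + 38 + 79 + 10 + 80) / 11 = 41.8181818182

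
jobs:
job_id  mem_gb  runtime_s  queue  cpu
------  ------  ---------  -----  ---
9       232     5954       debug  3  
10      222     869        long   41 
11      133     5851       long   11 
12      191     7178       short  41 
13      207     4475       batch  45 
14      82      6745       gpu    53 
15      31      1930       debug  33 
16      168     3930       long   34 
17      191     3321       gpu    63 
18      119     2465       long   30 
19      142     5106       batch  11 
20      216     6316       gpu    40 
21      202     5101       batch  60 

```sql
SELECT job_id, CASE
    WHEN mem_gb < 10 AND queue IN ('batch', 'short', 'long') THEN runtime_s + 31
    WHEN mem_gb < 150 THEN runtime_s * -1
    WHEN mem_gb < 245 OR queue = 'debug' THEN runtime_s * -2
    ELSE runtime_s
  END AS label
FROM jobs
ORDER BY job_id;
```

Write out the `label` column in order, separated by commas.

job_id=9: mem_gb < 245 OR queue = 'debug' → -11908
job_id=10: mem_gb < 245 OR queue = 'debug' → -1738
job_id=11: mem_gb < 150 → -5851
job_id=12: mem_gb < 245 OR queue = 'debug' → -14356
job_id=13: mem_gb < 245 OR queue = 'debug' → -8950
job_id=14: mem_gb < 150 → -6745
job_id=15: mem_gb < 150 → -1930
job_id=16: mem_gb < 245 OR queue = 'debug' → -7860
job_id=17: mem_gb < 245 OR queue = 'debug' → -6642
job_id=18: mem_gb < 150 → -2465
job_id=19: mem_gb < 150 → -5106
job_id=20: mem_gb < 245 OR queue = 'debug' → -12632
job_id=21: mem_gb < 245 OR queue = 'debug' → -10202

-11908, -1738, -5851, -14356, -8950, -6745, -1930, -7860, -6642, -2465, -5106, -12632, -10202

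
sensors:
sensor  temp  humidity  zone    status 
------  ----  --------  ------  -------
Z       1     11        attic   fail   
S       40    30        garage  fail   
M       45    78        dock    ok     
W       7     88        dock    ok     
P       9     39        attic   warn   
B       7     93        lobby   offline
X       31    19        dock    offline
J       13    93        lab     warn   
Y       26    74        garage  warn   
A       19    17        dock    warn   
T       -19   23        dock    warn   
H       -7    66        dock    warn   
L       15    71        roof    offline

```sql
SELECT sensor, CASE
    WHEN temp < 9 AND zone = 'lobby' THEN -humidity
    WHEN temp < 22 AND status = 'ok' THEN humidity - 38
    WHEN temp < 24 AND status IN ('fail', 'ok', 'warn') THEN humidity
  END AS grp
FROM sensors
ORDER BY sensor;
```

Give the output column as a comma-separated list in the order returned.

17, -93, 66, 93, NULL, NULL, 39, NULL, 23, 50, NULL, NULL, 11

sensor=A: temp < 24 AND status IN ('fail', 'ok', 'warn') → 17
sensor=B: temp < 9 AND zone = 'lobby' → -93
sensor=H: temp < 24 AND status IN ('fail', 'ok', 'warn') → 66
sensor=J: temp < 24 AND status IN ('fail', 'ok', 'warn') → 93
sensor=L: (no match → NULL) → NULL
sensor=M: (no match → NULL) → NULL
sensor=P: temp < 24 AND status IN ('fail', 'ok', 'warn') → 39
sensor=S: (no match → NULL) → NULL
sensor=T: temp < 24 AND status IN ('fail', 'ok', 'warn') → 23
sensor=W: temp < 22 AND status = 'ok' → 50
sensor=X: (no match → NULL) → NULL
sensor=Y: (no match → NULL) → NULL
sensor=Z: temp < 24 AND status IN ('fail', 'ok', 'warn') → 11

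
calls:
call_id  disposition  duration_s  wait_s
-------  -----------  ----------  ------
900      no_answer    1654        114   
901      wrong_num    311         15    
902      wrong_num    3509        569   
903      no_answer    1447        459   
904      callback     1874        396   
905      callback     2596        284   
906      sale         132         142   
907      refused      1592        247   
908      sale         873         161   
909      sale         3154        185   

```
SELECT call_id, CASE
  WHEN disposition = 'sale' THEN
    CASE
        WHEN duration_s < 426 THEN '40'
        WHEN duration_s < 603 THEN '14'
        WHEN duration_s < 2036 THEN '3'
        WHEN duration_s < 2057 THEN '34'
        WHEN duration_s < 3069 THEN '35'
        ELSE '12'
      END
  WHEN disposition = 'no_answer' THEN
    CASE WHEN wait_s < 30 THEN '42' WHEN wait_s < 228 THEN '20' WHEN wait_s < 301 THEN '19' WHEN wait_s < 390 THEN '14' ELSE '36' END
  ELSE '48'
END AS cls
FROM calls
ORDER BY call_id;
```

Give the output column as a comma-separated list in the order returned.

call_id=900: disposition='no_answer' → inner[wait_s < 228] → 20
call_id=901: disposition='wrong_num' → outer ELSE → 48
call_id=902: disposition='wrong_num' → outer ELSE → 48
call_id=903: disposition='no_answer' → inner[ELSE] → 36
call_id=904: disposition='callback' → outer ELSE → 48
call_id=905: disposition='callback' → outer ELSE → 48
call_id=906: disposition='sale' → inner[duration_s < 426] → 40
call_id=907: disposition='refused' → outer ELSE → 48
call_id=908: disposition='sale' → inner[duration_s < 2036] → 3
call_id=909: disposition='sale' → inner[ELSE] → 12

20, 48, 48, 36, 48, 48, 40, 48, 3, 12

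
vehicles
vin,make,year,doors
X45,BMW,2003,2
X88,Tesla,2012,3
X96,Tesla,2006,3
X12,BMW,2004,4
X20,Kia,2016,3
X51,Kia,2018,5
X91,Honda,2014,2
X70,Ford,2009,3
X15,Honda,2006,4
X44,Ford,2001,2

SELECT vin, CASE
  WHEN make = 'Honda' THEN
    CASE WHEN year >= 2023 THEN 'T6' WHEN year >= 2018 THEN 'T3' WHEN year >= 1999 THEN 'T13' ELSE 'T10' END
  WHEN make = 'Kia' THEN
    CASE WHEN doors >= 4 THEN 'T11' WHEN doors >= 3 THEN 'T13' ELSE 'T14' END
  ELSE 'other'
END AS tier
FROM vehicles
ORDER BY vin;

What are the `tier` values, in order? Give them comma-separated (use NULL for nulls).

other, T13, T13, other, other, T11, other, other, T13, other

vin=X12: make='BMW' → outer ELSE → other
vin=X15: make='Honda' → inner[year >= 1999] → T13
vin=X20: make='Kia' → inner[doors >= 3] → T13
vin=X44: make='Ford' → outer ELSE → other
vin=X45: make='BMW' → outer ELSE → other
vin=X51: make='Kia' → inner[doors >= 4] → T11
vin=X70: make='Ford' → outer ELSE → other
vin=X88: make='Tesla' → outer ELSE → other
vin=X91: make='Honda' → inner[year >= 1999] → T13
vin=X96: make='Tesla' → outer ELSE → other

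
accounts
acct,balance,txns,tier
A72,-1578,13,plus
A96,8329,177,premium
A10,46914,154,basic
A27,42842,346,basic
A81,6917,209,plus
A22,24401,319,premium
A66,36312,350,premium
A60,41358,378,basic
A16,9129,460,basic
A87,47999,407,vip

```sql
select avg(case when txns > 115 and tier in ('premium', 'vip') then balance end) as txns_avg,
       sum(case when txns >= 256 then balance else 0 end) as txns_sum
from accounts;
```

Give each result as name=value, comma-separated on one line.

txns_avg=29260.25, txns_sum=202041

[txns_avg: txns > 115 and tier in ('premium', 'vip')]
acct=A72: ✗
acct=A96: ✓ → 8329
acct=A10: ✗
acct=A27: ✗
acct=A81: ✗
acct=A22: ✓ → 24401
acct=A66: ✓ → 36312
acct=A60: ✗
acct=A16: ✗
acct=A87: ✓ → 47999
txns_avg = (8329 + 24401 + 36312 + 47999) / 4 = 29260.25
—
[txns_sum: txns >= 256]
acct=A72: ✗
acct=A96: ✗
acct=A10: ✗
acct=A27: ✓ → 42842
acct=A81: ✗
acct=A22: ✓ → 24401
acct=A66: ✓ → 36312
acct=A60: ✓ → 41358
acct=A16: ✓ → 9129
acct=A87: ✓ → 47999
txns_sum = 42842 + 24401 + 36312 + 41358 + 9129 + 47999 = 202041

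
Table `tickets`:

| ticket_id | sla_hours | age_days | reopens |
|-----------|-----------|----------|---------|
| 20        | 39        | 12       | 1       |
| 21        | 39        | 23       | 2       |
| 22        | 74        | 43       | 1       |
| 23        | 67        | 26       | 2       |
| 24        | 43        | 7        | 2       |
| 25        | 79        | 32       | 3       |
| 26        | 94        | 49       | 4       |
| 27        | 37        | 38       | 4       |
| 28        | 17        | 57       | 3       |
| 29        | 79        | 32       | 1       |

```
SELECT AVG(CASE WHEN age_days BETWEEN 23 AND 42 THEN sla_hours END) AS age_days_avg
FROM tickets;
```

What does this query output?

ticket_id=20: ✗
ticket_id=21: ✓ → 39
ticket_id=22: ✗
ticket_id=23: ✓ → 67
ticket_id=24: ✗
ticket_id=25: ✓ → 79
ticket_id=26: ✗
ticket_id=27: ✓ → 37
ticket_id=28: ✗
ticket_id=29: ✓ → 79
age_days_avg = (39 + 67 + 79 + 37 + 79) / 5 = 60.2

60.2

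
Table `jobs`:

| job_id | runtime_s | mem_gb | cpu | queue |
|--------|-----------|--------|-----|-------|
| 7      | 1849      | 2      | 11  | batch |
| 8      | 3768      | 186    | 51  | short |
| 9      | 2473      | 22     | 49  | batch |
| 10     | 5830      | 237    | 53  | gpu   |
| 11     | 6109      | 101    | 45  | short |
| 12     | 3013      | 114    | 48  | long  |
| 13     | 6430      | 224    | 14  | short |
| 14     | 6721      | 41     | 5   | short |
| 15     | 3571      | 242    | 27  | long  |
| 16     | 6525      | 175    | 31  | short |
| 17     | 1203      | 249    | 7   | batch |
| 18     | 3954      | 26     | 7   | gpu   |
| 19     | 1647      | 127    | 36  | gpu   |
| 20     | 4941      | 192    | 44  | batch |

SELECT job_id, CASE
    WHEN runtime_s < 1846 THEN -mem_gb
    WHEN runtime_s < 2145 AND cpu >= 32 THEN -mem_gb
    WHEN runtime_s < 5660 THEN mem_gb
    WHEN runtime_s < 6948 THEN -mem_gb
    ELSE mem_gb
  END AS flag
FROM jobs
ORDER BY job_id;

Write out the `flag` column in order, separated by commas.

job_id=7: runtime_s < 5660 → 2
job_id=8: runtime_s < 5660 → 186
job_id=9: runtime_s < 5660 → 22
job_id=10: runtime_s < 6948 → -237
job_id=11: runtime_s < 6948 → -101
job_id=12: runtime_s < 5660 → 114
job_id=13: runtime_s < 6948 → -224
job_id=14: runtime_s < 6948 → -41
job_id=15: runtime_s < 5660 → 242
job_id=16: runtime_s < 6948 → -175
job_id=17: runtime_s < 1846 → -249
job_id=18: runtime_s < 5660 → 26
job_id=19: runtime_s < 1846 → -127
job_id=20: runtime_s < 5660 → 192

2, 186, 22, -237, -101, 114, -224, -41, 242, -175, -249, 26, -127, 192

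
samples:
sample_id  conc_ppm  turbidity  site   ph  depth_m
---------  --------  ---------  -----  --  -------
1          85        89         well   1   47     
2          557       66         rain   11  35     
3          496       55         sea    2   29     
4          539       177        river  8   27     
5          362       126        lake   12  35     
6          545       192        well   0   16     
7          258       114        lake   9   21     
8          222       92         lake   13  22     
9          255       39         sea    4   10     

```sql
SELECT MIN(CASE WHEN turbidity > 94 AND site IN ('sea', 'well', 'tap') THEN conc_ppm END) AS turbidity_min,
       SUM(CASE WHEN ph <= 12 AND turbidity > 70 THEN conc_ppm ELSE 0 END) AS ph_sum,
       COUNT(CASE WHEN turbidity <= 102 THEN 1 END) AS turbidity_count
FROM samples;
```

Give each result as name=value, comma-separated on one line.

[turbidity_min: turbidity > 94 AND site IN ('sea', 'well', 'tap')]
sample_id=1: ✗
sample_id=2: ✗
sample_id=3: ✗
sample_id=4: ✗
sample_id=5: ✗
sample_id=6: ✓ → 545
sample_id=7: ✗
sample_id=8: ✗
sample_id=9: ✗
turbidity_min = MIN(545) = 545
—
[ph_sum: ph <= 12 AND turbidity > 70]
sample_id=1: ✓ → 85
sample_id=2: ✗
sample_id=3: ✗
sample_id=4: ✓ → 539
sample_id=5: ✓ → 362
sample_id=6: ✓ → 545
sample_id=7: ✓ → 258
sample_id=8: ✗
sample_id=9: ✗
ph_sum = 85 + 539 + 362 + 545 + 258 = 1789
—
[turbidity_count: turbidity <= 102]
sample_id=1: ✓ → 1
sample_id=2: ✓ → 1
sample_id=3: ✓ → 1
sample_id=4: ✗
sample_id=5: ✗
sample_id=6: ✗
sample_id=7: ✗
sample_id=8: ✓ → 1
sample_id=9: ✓ → 1
turbidity_count = COUNT(1, 1, 1, 1, 1) = 5

turbidity_min=545, ph_sum=1789, turbidity_count=5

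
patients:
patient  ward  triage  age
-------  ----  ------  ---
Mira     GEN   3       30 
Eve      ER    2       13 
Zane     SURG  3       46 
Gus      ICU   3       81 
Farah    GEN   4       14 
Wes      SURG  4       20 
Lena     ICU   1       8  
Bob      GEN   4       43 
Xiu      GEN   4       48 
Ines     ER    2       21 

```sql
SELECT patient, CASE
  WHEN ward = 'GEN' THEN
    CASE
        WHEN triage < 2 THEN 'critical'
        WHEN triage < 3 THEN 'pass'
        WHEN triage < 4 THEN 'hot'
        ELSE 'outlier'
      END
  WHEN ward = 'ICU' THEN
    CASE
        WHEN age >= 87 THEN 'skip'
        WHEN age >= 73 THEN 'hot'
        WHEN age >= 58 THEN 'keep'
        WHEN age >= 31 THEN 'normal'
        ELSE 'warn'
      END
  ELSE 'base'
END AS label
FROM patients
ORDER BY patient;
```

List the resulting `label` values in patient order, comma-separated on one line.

outlier, base, outlier, hot, base, warn, hot, base, outlier, base

patient=Bob: ward='GEN' → inner[ELSE] → outlier
patient=Eve: ward='ER' → outer ELSE → base
patient=Farah: ward='GEN' → inner[ELSE] → outlier
patient=Gus: ward='ICU' → inner[age >= 73] → hot
patient=Ines: ward='ER' → outer ELSE → base
patient=Lena: ward='ICU' → inner[ELSE] → warn
patient=Mira: ward='GEN' → inner[triage < 4] → hot
patient=Wes: ward='SURG' → outer ELSE → base
patient=Xiu: ward='GEN' → inner[ELSE] → outlier
patient=Zane: ward='SURG' → outer ELSE → base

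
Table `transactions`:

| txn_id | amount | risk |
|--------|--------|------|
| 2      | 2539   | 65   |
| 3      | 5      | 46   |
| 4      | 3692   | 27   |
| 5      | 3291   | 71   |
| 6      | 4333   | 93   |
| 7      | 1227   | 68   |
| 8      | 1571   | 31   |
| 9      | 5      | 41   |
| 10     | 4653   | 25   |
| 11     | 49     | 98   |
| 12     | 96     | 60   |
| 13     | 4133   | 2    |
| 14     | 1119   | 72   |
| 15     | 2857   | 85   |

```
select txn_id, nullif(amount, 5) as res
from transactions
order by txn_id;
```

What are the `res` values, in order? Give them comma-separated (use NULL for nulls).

txn_id=2: amount=2539 vs 5: differ → 2539
txn_id=3: amount=5 vs 5: equal → NULL
txn_id=4: amount=3692 vs 5: differ → 3692
txn_id=5: amount=3291 vs 5: differ → 3291
txn_id=6: amount=4333 vs 5: differ → 4333
txn_id=7: amount=1227 vs 5: differ → 1227
txn_id=8: amount=1571 vs 5: differ → 1571
txn_id=9: amount=5 vs 5: equal → NULL
txn_id=10: amount=4653 vs 5: differ → 4653
txn_id=11: amount=49 vs 5: differ → 49
txn_id=12: amount=96 vs 5: differ → 96
txn_id=13: amount=4133 vs 5: differ → 4133
txn_id=14: amount=1119 vs 5: differ → 1119
txn_id=15: amount=2857 vs 5: differ → 2857

2539, NULL, 3692, 3291, 4333, 1227, 1571, NULL, 4653, 49, 96, 4133, 1119, 2857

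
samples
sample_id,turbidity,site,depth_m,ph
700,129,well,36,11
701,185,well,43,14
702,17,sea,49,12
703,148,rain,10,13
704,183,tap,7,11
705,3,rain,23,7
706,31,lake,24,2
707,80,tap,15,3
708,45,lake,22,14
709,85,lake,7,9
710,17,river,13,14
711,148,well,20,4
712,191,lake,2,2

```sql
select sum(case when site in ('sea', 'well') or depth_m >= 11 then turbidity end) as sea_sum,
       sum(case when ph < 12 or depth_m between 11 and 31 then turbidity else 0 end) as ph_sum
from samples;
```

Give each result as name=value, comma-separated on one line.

[sea_sum: site in ('sea', 'well') or depth_m >= 11]
sample_id=700: ✓ → 129
sample_id=701: ✓ → 185
sample_id=702: ✓ → 17
sample_id=703: ✗
sample_id=704: ✗
sample_id=705: ✓ → 3
sample_id=706: ✓ → 31
sample_id=707: ✓ → 80
sample_id=708: ✓ → 45
sample_id=709: ✗
sample_id=710: ✓ → 17
sample_id=711: ✓ → 148
sample_id=712: ✗
sea_sum = 129 + 185 + 17 + 3 + 31 + 80 + 45 + 17 + 148 = 655
—
[ph_sum: ph < 12 or depth_m between 11 and 31]
sample_id=700: ✓ → 129
sample_id=701: ✗
sample_id=702: ✗
sample_id=703: ✗
sample_id=704: ✓ → 183
sample_id=705: ✓ → 3
sample_id=706: ✓ → 31
sample_id=707: ✓ → 80
sample_id=708: ✓ → 45
sample_id=709: ✓ → 85
sample_id=710: ✓ → 17
sample_id=711: ✓ → 148
sample_id=712: ✓ → 191
ph_sum = 129 + 183 + 3 + 31 + 80 + 45 + 85 + 17 + 148 + 191 = 912

sea_sum=655, ph_sum=912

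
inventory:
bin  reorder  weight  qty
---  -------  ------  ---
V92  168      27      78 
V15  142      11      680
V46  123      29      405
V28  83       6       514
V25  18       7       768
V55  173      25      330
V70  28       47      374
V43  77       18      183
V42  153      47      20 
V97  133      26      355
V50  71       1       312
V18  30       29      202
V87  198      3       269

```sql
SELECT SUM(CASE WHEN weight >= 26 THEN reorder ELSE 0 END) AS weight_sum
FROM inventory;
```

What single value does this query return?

bin=V92: ✓ → 168
bin=V15: ✗
bin=V46: ✓ → 123
bin=V28: ✗
bin=V25: ✗
bin=V55: ✗
bin=V70: ✓ → 28
bin=V43: ✗
bin=V42: ✓ → 153
bin=V97: ✓ → 133
bin=V50: ✗
bin=V18: ✓ → 30
bin=V87: ✗
weight_sum = 168 + 123 + 28 + 153 + 133 + 30 = 635

635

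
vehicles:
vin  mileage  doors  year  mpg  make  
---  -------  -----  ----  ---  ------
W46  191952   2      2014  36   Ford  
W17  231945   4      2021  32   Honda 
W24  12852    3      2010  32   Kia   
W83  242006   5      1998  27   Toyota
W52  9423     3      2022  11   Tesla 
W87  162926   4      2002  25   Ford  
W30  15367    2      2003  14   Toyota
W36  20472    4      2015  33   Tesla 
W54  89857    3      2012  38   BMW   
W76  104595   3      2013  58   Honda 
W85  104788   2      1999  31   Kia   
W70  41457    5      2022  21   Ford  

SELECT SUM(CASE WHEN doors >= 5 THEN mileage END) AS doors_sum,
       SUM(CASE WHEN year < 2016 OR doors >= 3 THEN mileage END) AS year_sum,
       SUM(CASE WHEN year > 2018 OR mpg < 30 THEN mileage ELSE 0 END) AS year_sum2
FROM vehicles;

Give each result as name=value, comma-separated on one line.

doors_sum=283463, year_sum=1227640, year_sum2=703124

[doors_sum: doors >= 5]
vin=W46: ✗
vin=W17: ✗
vin=W24: ✗
vin=W83: ✓ → 242006
vin=W52: ✗
vin=W87: ✗
vin=W30: ✗
vin=W36: ✗
vin=W54: ✗
vin=W76: ✗
vin=W85: ✗
vin=W70: ✓ → 41457
doors_sum = 242006 + 41457 = 283463
—
[year_sum: year < 2016 OR doors >= 3]
vin=W46: ✓ → 191952
vin=W17: ✓ → 231945
vin=W24: ✓ → 12852
vin=W83: ✓ → 242006
vin=W52: ✓ → 9423
vin=W87: ✓ → 162926
vin=W30: ✓ → 15367
vin=W36: ✓ → 20472
vin=W54: ✓ → 89857
vin=W76: ✓ → 104595
vin=W85: ✓ → 104788
vin=W70: ✓ → 41457
year_sum = 191952 + 231945 + 12852 + 242006 + 9423 + 162926 + 15367 + 20472 + 89857 + 104595 + 104788 + 41457 = 1227640
—
[year_sum2: year > 2018 OR mpg < 30]
vin=W46: ✗
vin=W17: ✓ → 231945
vin=W24: ✗
vin=W83: ✓ → 242006
vin=W52: ✓ → 9423
vin=W87: ✓ → 162926
vin=W30: ✓ → 15367
vin=W36: ✗
vin=W54: ✗
vin=W76: ✗
vin=W85: ✗
vin=W70: ✓ → 41457
year_sum2 = 231945 + 242006 + 9423 + 162926 + 15367 + 41457 = 703124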